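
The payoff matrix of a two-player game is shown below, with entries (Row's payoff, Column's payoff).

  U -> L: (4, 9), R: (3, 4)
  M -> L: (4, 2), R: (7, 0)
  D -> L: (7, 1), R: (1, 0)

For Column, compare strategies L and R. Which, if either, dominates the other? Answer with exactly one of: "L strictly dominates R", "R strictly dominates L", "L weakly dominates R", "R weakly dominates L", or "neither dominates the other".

L's payoffs vs R's, by Row's action — U: 9>4, M: 2>0, D: 1>0.
Every comparison favours L, so L strictly dominates R.

L strictly dominates R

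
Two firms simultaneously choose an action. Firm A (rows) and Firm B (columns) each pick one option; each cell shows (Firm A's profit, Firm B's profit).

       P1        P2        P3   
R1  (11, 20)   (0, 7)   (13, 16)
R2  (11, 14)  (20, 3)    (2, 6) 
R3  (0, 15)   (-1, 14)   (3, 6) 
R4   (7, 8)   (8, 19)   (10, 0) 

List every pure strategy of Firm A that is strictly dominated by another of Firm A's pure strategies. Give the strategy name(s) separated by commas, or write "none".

R3

R1 is not dominated — it holds its own against R2 at P1 (11=11); R3 at P1 (11>0); R4 at P1 (11>7).
R2 is not dominated — it holds its own against R1 at P1 (11=11); R3 at P1 (11>0); R4 at P1 (11>7).
R3: dominated, since R1 does at least as well everywhere (P1: 11>0, P2: 0>-1, P3: 13>3).
Nothing dominates R4: R1 at P2 (8>0); R2 at P3 (10>2); R3 at P1 (7>0).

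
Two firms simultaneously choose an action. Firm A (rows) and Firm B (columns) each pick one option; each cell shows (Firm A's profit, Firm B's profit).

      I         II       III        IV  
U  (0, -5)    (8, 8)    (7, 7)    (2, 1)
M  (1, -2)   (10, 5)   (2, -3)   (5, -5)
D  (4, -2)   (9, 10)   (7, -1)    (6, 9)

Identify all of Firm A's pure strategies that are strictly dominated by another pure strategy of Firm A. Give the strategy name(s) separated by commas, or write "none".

U: no other strategy beats it everywhere (M at III (7>2); D at III (7=7)).
M: no other strategy beats it everywhere (U at I (1>0); D at II (10>9)).
Nothing dominates D: U at I (4>0); M at I (4>1).

none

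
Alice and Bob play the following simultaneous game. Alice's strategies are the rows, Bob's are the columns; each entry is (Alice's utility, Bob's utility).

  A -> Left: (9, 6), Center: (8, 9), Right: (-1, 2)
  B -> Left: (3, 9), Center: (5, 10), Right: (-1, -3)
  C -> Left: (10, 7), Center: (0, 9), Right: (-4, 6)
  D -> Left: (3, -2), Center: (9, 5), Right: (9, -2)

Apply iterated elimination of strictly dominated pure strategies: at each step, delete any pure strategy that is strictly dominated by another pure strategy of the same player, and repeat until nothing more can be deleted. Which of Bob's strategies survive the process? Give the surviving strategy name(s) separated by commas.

For Bob, Center strictly dominates Left on the remaining rows (A: 9>6, B: 10>9, C: 9>7, D: 5>-2); eliminate Left.
Row A is eliminated: D beats it against every remaining column (Center: 9>8, Right: 9>-1).
Row B is eliminated: D beats it against every remaining column (Center: 9>5, Right: 9>-1).
Row C is eliminated: D beats it against every remaining column (Center: 9>0, Right: 9>-4).
Bob's strategy Right is strictly dominated by Center (D: 5>-2) and is removed.
Among the remaining strategies, none is strictly dominated by another pure strategy of the same player, so the elimination stops.
Surviving strategies — Alice: {D}; Bob: {Center}.

Center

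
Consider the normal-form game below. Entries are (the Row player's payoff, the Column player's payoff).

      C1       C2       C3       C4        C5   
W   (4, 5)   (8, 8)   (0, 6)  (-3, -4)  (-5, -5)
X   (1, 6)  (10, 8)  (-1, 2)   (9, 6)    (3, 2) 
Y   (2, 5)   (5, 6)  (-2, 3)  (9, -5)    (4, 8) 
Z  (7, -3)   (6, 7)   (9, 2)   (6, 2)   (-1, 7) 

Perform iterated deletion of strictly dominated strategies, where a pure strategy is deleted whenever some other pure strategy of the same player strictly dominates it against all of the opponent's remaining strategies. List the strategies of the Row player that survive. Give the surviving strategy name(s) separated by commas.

Column C1 is eliminated: C2 beats it against every remaining row (W: 8>5, X: 8>6, Y: 6>5, Z: 7>-3).
Column C3 is eliminated: C2 beats it against every remaining row (W: 8>6, X: 8>2, Y: 6>3, Z: 7>2).
The Row player's strategy W is strictly dominated by X (C2: 10>8, C4: 9>-3, C5: 3>-5) and is removed.
The Row player's strategy Z is strictly dominated by X (C2: 10>6, C4: 9>6, C5: 3>-1) and is removed.
The Column player's strategy C4 is strictly dominated by C2 (X: 8>6, Y: 6>-5) and is removed.
Among the remaining strategies, none is strictly dominated by another pure strategy of the same player, so the elimination stops.
Surviving strategies — the Row player: {X, Y}; the Column player: {C2, C5}.

X, Y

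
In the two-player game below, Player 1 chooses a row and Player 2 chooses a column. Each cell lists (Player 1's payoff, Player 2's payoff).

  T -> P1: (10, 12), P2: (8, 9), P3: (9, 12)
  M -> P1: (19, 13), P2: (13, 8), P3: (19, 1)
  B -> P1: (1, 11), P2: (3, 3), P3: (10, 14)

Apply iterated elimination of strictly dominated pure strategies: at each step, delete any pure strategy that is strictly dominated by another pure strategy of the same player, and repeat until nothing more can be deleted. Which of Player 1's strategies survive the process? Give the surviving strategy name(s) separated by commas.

For Player 1, M strictly dominates T on the remaining columns (P1: 19>10, P2: 13>8, P3: 19>9); eliminate T.
For Player 1, M strictly dominates B on the remaining columns (P1: 19>1, P2: 13>3, P3: 19>10); eliminate B.
Player 2's strategy P2 is strictly dominated by P1 (M: 13>8) and is removed.
Player 2's strategy P3 is strictly dominated by P1 (M: 13>1) and is removed.
Among the remaining strategies, none is strictly dominated by another pure strategy of the same player, so the elimination stops.
Surviving strategies — Player 1: {M}; Player 2: {P1}.

M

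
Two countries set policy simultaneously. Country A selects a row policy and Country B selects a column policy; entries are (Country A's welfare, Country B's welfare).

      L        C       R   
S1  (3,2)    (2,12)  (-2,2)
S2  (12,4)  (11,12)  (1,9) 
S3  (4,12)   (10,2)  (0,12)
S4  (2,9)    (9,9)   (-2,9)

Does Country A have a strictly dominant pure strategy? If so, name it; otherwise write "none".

S2 vs S1: L: 12>3, C: 11>2, R: 1>-2.
S2 vs S3: L: 12>4, C: 11>10, R: 1>0.
S2 vs S4: L: 12>2, C: 11>9, R: 1>-2.
S2 strictly beats every other strategy against every opponent action, so it is strictly dominant.

S2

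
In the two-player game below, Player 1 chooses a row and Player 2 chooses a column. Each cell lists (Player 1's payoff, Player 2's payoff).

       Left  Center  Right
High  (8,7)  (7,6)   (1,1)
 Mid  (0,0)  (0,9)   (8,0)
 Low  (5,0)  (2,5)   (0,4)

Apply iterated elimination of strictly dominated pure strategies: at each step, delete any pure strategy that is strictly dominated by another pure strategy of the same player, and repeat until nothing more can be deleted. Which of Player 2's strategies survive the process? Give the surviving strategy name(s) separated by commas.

Row Low is eliminated: High beats it against every remaining column (Left: 8>5, Center: 7>2, Right: 1>0).
Column Right is eliminated: Center beats it against every remaining row (High: 6>1, Mid: 9>0).
Row Mid is eliminated: High beats it against every remaining column (Left: 8>0, Center: 7>0).
Column Center is eliminated: Left beats it against every remaining row (High: 7>6).
Among the remaining strategies, none is strictly dominated by another pure strategy of the same player, so the elimination stops.
Surviving strategies — Player 1: {High}; Player 2: {Left}.

Left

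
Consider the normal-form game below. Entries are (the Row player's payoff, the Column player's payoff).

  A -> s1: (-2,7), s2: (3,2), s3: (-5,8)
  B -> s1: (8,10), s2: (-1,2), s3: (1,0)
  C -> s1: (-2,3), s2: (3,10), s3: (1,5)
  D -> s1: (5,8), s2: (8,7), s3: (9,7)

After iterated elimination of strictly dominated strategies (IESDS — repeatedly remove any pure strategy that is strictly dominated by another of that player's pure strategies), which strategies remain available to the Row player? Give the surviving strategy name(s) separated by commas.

For the Row player, D strictly dominates A on the remaining columns (s1: 5>-2, s2: 8>3, s3: 9>-5); eliminate A.
Row C is eliminated: D beats it against every remaining column (s1: 5>-2, s2: 8>3, s3: 9>1).
Column s2 is eliminated: s1 beats it against every remaining row (B: 10>2, D: 8>7).
Column s3 is eliminated: s1 beats it against every remaining row (B: 10>0, D: 8>7).
The Row player's strategy D is strictly dominated by B (s1: 8>5) and is removed.
Among the remaining strategies, none is strictly dominated by another pure strategy of the same player, so the elimination stops.
Surviving strategies — the Row player: {B}; the Column player: {s1}.

B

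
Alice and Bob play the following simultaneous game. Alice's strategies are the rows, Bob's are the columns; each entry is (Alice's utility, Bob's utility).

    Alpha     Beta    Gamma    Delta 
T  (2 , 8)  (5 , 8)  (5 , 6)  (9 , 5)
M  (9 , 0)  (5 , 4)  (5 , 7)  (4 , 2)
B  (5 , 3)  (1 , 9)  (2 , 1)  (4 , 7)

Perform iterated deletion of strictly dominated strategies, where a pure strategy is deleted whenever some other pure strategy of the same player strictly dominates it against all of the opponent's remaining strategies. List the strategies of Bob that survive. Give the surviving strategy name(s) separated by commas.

Alpha, Beta, Gamma

Column Delta is eliminated: Beta beats it against every remaining row (T: 8>5, M: 4>2, B: 9>7).
Alice's strategy B is strictly dominated by M (Alpha: 9>5, Beta: 5>1, Gamma: 5>2) and is removed.
Among the remaining strategies, none is strictly dominated by another pure strategy of the same player, so the elimination stops.
Surviving strategies — Alice: {T, M}; Bob: {Alpha, Beta, Gamma}.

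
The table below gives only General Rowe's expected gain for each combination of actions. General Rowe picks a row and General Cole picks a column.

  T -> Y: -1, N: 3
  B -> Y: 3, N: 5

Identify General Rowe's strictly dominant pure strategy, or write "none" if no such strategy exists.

B vs T: Y: 3>-1, N: 5>3.
B strictly beats every other strategy against every opponent action, so it is strictly dominant.

B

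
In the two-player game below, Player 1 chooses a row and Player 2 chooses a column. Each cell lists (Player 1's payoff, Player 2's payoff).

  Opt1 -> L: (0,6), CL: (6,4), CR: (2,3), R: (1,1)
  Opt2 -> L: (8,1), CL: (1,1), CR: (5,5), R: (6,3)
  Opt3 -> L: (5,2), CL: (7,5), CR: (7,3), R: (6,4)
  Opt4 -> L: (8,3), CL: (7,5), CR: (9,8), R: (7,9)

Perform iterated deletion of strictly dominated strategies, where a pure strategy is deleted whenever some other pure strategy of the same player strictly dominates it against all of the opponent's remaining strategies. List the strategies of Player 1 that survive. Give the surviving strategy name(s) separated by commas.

For Player 1, Opt3 strictly dominates Opt1 on the remaining columns (L: 5>0, CL: 7>6, CR: 7>2, R: 6>1); eliminate Opt1.
Player 2's strategy L is strictly dominated by CR (Opt2: 5>1, Opt3: 3>2, Opt4: 8>3) and is removed.
Row Opt2 is eliminated: Opt4 beats it against every remaining column (CL: 7>1, CR: 9>5, R: 7>6).
Player 2's strategy CR is strictly dominated by R (Opt3: 4>3, Opt4: 9>8) and is removed.
Among the remaining strategies, none is strictly dominated by another pure strategy of the same player, so the elimination stops.
Surviving strategies — Player 1: {Opt3, Opt4}; Player 2: {CL, R}.

Opt3, Opt4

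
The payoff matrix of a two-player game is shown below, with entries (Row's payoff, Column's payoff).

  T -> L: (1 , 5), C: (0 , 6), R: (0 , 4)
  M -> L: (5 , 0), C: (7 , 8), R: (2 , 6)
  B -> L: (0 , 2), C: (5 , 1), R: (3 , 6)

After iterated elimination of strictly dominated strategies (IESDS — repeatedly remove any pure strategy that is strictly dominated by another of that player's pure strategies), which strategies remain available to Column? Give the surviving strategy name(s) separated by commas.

C, R

For Row, M strictly dominates T on the remaining columns (L: 5>1, C: 7>0, R: 2>0); eliminate T.
Column L is eliminated: R beats it against every remaining row (M: 6>0, B: 6>2).
Among the remaining strategies, none is strictly dominated by another pure strategy of the same player, so the elimination stops.
Surviving strategies — Row: {M, B}; Column: {C, R}.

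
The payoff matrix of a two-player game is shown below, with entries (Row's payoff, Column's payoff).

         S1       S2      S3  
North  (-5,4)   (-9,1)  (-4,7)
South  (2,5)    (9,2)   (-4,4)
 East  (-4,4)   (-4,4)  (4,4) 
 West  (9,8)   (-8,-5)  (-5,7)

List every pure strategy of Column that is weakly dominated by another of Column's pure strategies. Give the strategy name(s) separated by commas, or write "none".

S2

S1 is not dominated — it holds its own against S2 at North (4>1); S3 at South (5>4).
S2: dominated, since S1 does at least as well everywhere (North: 4>1, South: 5>2, East: 4=4, West: 8>-5).
S3: no other strategy beats it everywhere (S1 at North (7>4); S2 at North (7>1)).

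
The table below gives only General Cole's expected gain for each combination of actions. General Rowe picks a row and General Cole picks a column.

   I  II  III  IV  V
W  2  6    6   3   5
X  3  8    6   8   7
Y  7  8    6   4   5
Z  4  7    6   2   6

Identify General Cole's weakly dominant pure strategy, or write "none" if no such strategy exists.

II

II vs I: W: 6>2, X: 8>3, Y: 8>7, Z: 7>4.
II vs III: W: 6=6, X: 8>6, Y: 8>6, Z: 7>6.
II vs IV: W: 6>3, X: 8=8, Y: 8>4, Z: 7>2.
II vs V: W: 6>5, X: 8>7, Y: 8>5, Z: 7>6.
II is at least as good as every other strategy against every opponent action, so it is weakly dominant.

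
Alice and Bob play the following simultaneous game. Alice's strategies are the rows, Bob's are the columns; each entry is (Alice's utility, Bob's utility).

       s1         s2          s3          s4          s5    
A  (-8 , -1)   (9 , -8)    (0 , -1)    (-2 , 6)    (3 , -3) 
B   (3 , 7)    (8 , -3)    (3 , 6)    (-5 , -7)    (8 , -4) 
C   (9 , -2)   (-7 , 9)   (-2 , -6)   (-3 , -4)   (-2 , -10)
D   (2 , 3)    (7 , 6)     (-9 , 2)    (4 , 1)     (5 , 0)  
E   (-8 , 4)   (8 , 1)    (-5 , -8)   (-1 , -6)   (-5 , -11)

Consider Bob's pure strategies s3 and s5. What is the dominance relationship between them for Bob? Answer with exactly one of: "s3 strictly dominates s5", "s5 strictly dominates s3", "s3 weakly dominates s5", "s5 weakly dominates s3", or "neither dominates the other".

s3's payoffs vs s5's, by Alice's action — A: -1>-3, B: 6>-4, C: -6>-10, D: 2>0, E: -8>-11.
Every comparison favours s3, so s3 strictly dominates s5.

s3 strictly dominates s5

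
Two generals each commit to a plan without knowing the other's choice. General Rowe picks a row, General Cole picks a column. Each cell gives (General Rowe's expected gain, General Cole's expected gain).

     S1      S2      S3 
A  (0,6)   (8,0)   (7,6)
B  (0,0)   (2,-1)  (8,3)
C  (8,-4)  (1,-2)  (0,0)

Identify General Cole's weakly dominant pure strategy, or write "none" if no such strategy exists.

S3

S3 vs S1: A: 6=6, B: 3>0, C: 0>-4.
S3 vs S2: A: 6>0, B: 3>-1, C: 0>-2.
S3 is at least as good as every other strategy against every opponent action, so it is weakly dominant.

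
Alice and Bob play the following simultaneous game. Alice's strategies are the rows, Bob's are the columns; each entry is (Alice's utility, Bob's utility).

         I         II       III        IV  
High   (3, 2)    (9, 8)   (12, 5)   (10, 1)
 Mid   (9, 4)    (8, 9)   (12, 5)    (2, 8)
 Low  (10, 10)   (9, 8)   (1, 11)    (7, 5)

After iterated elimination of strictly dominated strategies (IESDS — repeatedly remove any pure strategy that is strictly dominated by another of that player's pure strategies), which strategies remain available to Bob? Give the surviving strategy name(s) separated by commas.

For Bob, III strictly dominates I on the remaining rows (High: 5>2, Mid: 5>4, Low: 11>10); eliminate I.
Column IV is eliminated: II beats it against every remaining row (High: 8>1, Mid: 9>8, Low: 8>5).
Among the remaining strategies, none is strictly dominated by another pure strategy of the same player, so the elimination stops.
Surviving strategies — Alice: {High, Mid, Low}; Bob: {II, III}.

II, III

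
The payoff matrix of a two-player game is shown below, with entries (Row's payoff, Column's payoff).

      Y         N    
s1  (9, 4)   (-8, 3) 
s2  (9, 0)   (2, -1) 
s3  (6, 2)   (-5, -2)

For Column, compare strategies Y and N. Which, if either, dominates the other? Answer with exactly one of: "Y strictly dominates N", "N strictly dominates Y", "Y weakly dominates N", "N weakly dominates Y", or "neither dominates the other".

Compare Y to N across every action of Row: s1: 4>3, s2: 0>-1, s3: 2>-2.
Every comparison favours Y, so Y strictly dominates N.

Y strictly dominates N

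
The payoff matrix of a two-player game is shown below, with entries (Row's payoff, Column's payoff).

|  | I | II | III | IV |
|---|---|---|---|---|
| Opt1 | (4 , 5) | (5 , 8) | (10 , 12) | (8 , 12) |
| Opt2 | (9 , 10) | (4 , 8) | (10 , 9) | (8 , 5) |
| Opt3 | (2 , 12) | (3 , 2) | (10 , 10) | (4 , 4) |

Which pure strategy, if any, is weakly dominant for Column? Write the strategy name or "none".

I fails to dominate II at Opt1 (5<8).
II fails to dominate I at Opt2 (8<10).
III fails to dominate I at Opt2 (9<10).
IV fails to dominate I at Opt2 (5<10).
No single strategy dominates all the others.

none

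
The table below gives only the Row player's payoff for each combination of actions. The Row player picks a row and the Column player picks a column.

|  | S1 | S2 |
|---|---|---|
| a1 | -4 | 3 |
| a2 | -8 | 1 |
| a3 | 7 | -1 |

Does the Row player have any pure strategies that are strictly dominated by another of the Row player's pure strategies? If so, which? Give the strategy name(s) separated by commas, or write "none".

a2

Nothing dominates a1: a2 at S1 (-4>-8); a3 at S2 (3>-1).
a1 strictly dominates a2 — S1: -4>-8, S2: 3>1.
Nothing dominates a3: a1 at S1 (7>-4); a2 at S1 (7>-8).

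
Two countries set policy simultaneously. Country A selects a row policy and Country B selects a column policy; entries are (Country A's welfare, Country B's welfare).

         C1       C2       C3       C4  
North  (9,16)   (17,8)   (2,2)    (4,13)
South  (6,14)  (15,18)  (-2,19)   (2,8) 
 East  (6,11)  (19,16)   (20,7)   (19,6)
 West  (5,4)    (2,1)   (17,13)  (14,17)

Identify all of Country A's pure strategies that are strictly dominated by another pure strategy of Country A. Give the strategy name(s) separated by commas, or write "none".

South, West

North: no other strategy beats it everywhere (South at C1 (9>6); East at C1 (9>6); West at C1 (9>5)).
North strictly dominates South — C1: 9>6, C2: 17>15, C3: 2>-2, C4: 4>2.
Nothing dominates East: North at C2 (19>17); South at C1 (6=6); West at C1 (6>5).
East strictly dominates West — C1: 6>5, C2: 19>2, C3: 20>17, C4: 19>14.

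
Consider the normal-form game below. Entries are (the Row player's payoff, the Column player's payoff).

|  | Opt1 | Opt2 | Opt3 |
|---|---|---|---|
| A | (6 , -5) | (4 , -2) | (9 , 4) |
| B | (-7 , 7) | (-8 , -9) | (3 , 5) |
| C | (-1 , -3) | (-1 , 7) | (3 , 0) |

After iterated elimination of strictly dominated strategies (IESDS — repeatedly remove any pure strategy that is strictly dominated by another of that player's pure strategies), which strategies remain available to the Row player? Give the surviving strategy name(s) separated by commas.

A

The Row player's strategy B is strictly dominated by A (Opt1: 6>-7, Opt2: 4>-8, Opt3: 9>3) and is removed.
For the Row player, A strictly dominates C on the remaining columns (Opt1: 6>-1, Opt2: 4>-1, Opt3: 9>3); eliminate C.
The Column player's strategy Opt1 is strictly dominated by Opt2 (A: -2>-5) and is removed.
The Column player's strategy Opt2 is strictly dominated by Opt3 (A: 4>-2) and is removed.
Among the remaining strategies, none is strictly dominated by another pure strategy of the same player, so the elimination stops.
Surviving strategies — the Row player: {A}; the Column player: {Opt3}.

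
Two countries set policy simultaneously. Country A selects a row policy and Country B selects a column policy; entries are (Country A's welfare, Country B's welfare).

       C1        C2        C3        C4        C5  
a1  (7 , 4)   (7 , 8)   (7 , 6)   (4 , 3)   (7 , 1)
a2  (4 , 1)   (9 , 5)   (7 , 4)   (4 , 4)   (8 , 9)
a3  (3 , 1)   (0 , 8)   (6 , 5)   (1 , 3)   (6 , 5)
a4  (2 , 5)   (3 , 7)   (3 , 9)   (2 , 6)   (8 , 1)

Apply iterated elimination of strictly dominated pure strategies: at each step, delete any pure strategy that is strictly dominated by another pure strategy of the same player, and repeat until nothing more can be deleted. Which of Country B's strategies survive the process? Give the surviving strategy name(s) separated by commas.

C2, C3, C5

Row a3 is eliminated: a1 beats it against every remaining column (C1: 7>3, C2: 7>0, C3: 7>6, C4: 4>1, C5: 7>6).
Column C1 is eliminated: C2 beats it against every remaining row (a1: 8>4, a2: 5>1, a4: 7>5).
Country B's strategy C4 is strictly dominated by C2 (a1: 8>3, a2: 5>4, a4: 7>6) and is removed.
Among the remaining strategies, none is strictly dominated by another pure strategy of the same player, so the elimination stops.
Surviving strategies — Country A: {a1, a2, a4}; Country B: {C2, C3, C5}.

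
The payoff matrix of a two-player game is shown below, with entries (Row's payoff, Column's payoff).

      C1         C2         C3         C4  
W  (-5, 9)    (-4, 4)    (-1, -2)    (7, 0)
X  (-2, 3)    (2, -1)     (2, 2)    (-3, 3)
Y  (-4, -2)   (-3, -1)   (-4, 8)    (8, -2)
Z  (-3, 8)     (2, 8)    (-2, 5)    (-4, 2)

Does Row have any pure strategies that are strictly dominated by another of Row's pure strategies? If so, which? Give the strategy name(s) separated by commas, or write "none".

W is not dominated — it holds its own against X at C4 (7>-3); Y at C3 (-1>-4); Z at C3 (-1>-2).
X: no other strategy beats it everywhere (W at C1 (-2>-5); Y at C1 (-2>-4); Z at C1 (-2>-3)).
Nothing dominates Y: W at C1 (-4>-5); X at C4 (8>-3); Z at C4 (8>-4).
Z is not dominated — it holds its own against W at C1 (-3>-5); X at C2 (2=2); Y at C1 (-3>-4).

none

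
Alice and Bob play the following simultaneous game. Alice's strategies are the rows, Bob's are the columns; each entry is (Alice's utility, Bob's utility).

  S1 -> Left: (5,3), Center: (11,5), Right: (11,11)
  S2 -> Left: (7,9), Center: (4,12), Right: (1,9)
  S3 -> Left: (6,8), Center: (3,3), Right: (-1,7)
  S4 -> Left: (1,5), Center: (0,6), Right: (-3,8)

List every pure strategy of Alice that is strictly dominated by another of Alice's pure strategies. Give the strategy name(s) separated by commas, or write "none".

S3, S4

S1 is not dominated — it holds its own against S2 at Center (11>4); S3 at Center (11>3); S4 at Left (5>1).
S2: no other strategy beats it everywhere (S1 at Left (7>5); S3 at Left (7>6); S4 at Left (7>1)).
S3: dominated, since S2 does at least as well everywhere (Left: 7>6, Center: 4>3, Right: 1>-1).
S4: dominated, since S1 does at least as well everywhere (Left: 5>1, Center: 11>0, Right: 11>-3).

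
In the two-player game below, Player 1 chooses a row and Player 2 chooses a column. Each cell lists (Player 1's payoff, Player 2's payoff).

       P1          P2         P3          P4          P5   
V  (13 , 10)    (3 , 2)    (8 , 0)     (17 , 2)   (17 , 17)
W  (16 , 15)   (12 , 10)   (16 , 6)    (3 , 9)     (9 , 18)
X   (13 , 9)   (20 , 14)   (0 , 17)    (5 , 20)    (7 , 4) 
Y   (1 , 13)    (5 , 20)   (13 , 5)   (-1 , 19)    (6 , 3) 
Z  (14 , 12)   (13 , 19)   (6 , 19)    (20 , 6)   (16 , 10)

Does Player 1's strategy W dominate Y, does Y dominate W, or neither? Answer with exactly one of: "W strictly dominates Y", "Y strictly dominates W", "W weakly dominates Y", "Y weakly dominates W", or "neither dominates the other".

W strictly dominates Y

W's payoffs vs Y's, by Player 2's action — P1: 16>1, P2: 12>5, P3: 16>13, P4: 3>-1, P5: 9>6.
W gives a strictly higher payoff against each opponent action, so W strictly dominates Y.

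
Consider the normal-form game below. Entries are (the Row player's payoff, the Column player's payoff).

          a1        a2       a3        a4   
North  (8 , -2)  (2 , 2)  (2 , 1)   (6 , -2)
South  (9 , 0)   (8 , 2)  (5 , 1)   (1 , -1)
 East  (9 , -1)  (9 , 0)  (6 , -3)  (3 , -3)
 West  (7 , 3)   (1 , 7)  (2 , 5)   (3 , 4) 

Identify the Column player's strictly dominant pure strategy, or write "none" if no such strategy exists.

a2 vs a1: North: 2>-2, South: 2>0, East: 0>-1, West: 7>3.
a2 vs a3: North: 2>1, South: 2>1, East: 0>-3, West: 7>5.
a2 vs a4: North: 2>-2, South: 2>-1, East: 0>-3, West: 7>4.
a2 strictly beats every other strategy against every opponent action, so it is strictly dominant.

a2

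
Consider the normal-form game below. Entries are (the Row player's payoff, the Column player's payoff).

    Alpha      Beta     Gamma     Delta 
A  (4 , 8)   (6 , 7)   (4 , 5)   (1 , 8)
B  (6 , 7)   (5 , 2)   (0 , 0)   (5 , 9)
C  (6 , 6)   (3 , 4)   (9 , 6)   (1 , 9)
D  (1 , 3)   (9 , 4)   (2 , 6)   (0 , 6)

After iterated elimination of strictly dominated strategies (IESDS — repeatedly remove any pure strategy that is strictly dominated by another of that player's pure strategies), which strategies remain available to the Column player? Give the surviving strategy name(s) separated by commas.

Column Beta is eliminated: Delta beats it against every remaining row (A: 8>7, B: 9>2, C: 9>4, D: 6>4).
The Row player's strategy D is strictly dominated by A (Alpha: 4>1, Gamma: 4>2, Delta: 1>0) and is removed.
The Column player's strategy Gamma is strictly dominated by Delta (A: 8>5, B: 9>0, C: 9>6) and is removed.
For the Row player, B strictly dominates A on the remaining columns (Alpha: 6>4, Delta: 5>1); eliminate A.
The Column player's strategy Alpha is strictly dominated by Delta (B: 9>7, C: 9>6) and is removed.
For the Row player, B strictly dominates C on the remaining columns (Delta: 5>1); eliminate C.
Among the remaining strategies, none is strictly dominated by another pure strategy of the same player, so the elimination stops.
Surviving strategies — the Row player: {B}; the Column player: {Delta}.

Delta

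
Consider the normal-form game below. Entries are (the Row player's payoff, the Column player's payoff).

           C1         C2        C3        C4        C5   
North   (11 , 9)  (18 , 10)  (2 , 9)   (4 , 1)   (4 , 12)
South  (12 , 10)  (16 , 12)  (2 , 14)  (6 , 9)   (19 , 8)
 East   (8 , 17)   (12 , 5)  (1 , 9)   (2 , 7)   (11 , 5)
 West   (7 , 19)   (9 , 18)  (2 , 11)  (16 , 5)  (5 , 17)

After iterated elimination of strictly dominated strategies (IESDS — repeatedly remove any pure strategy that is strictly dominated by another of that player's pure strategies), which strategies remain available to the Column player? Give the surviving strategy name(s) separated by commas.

The Row player's strategy East is strictly dominated by South (C1: 12>8, C2: 16>12, C3: 2>1, C4: 6>2, C5: 19>11) and is removed.
Column C4 is eliminated: C1 beats it against every remaining row (North: 9>1, South: 10>9, West: 19>5).
Among the remaining strategies, none is strictly dominated by another pure strategy of the same player, so the elimination stops.
Surviving strategies — the Row player: {North, South, West}; the Column player: {C1, C2, C3, C5}.

C1, C2, C3, C5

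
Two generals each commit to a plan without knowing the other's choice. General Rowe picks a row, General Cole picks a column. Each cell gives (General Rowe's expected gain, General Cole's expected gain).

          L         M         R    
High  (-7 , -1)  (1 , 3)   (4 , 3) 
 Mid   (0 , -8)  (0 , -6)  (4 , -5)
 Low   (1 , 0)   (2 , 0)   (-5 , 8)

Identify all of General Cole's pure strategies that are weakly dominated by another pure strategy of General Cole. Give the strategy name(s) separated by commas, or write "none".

L: dominated, since M does at least as well everywhere (High: 3>-1, Mid: -6>-8, Low: 0=0).
M: dominated, since R does at least as well everywhere (High: 3=3, Mid: -5>-6, Low: 8>0).
R: no other strategy beats it everywhere (L at High (3>-1); M at Mid (-5>-6)).

L, M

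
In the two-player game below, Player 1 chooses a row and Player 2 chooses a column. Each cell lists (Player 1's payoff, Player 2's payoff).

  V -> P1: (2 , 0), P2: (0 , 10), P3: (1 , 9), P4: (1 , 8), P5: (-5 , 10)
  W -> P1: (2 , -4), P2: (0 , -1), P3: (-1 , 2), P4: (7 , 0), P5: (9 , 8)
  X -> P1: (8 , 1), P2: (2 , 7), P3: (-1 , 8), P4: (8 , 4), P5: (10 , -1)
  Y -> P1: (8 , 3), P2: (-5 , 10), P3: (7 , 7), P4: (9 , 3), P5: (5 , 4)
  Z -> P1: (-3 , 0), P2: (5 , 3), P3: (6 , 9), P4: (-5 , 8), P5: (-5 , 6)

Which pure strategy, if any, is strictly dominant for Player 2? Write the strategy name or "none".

none

P1 fails to dominate P2 at V (0<10).
P2 fails to dominate P3 at W (-1<2).
P3 fails to dominate P2 at V (9<10).
P4 fails to dominate P1 at Y (3=3).
P5 fails to dominate P1 at X (-1<1).
No single strategy dominates all the others.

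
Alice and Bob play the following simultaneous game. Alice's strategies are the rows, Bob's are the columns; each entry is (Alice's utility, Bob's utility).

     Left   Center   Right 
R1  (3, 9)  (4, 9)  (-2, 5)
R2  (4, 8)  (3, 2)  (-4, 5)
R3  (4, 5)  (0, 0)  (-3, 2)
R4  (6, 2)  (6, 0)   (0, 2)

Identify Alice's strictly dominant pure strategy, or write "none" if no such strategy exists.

R4

R4 vs R1: Left: 6>3, Center: 6>4, Right: 0>-2.
R4 vs R2: Left: 6>4, Center: 6>3, Right: 0>-4.
R4 vs R3: Left: 6>4, Center: 6>0, Right: 0>-3.
R4 strictly beats every other strategy against every opponent action, so it is strictly dominant.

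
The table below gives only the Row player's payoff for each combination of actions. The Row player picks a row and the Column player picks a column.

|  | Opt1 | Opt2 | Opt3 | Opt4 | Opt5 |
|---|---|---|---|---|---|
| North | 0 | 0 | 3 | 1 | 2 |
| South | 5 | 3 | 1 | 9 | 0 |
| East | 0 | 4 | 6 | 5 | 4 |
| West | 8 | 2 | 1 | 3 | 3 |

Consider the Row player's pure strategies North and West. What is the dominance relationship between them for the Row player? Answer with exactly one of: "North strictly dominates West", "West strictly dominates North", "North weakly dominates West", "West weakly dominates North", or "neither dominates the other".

North's payoffs vs West's, by the Column player's action — Opt1: 0<8, Opt2: 0<2, Opt3: 3>1, Opt4: 1<3, Opt5: 2<3.
North does better at Opt3 but worse at Opt1, Opt2, Opt4, Opt5; neither strategy dominates the other.

neither dominates the other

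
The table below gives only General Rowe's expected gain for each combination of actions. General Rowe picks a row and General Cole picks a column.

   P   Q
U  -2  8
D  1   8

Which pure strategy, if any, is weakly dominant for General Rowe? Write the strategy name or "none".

D

D vs U: P: 1>-2, Q: 8=8.
D is at least as good as every other strategy against every opponent action, so it is weakly dominant.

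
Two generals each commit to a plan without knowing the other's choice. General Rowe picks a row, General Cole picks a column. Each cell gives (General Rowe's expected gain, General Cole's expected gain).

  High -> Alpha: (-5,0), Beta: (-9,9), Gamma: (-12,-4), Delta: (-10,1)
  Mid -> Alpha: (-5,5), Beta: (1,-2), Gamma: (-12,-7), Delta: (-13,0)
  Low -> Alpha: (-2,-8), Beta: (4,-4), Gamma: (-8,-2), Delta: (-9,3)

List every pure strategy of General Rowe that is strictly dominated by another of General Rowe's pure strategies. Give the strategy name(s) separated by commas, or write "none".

Low strictly dominates High — Alpha: -2>-5, Beta: 4>-9, Gamma: -8>-12, Delta: -9>-10.
Low strictly dominates Mid — Alpha: -2>-5, Beta: 4>1, Gamma: -8>-12, Delta: -9>-13.
Low is not dominated — it holds its own against High at Alpha (-2>-5); Mid at Alpha (-2>-5).

High, Mid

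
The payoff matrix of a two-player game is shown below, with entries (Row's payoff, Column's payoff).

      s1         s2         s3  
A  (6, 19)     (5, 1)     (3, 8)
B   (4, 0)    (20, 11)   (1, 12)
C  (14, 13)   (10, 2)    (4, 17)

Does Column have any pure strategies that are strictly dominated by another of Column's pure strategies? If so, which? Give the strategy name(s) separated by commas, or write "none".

Nothing dominates s1: s2 at A (19>1); s3 at A (19>8).
s2: dominated, since s3 does at least as well everywhere (A: 8>1, B: 12>11, C: 17>2).
s3: no other strategy beats it everywhere (s1 at B (12>0); s2 at A (8>1)).

s2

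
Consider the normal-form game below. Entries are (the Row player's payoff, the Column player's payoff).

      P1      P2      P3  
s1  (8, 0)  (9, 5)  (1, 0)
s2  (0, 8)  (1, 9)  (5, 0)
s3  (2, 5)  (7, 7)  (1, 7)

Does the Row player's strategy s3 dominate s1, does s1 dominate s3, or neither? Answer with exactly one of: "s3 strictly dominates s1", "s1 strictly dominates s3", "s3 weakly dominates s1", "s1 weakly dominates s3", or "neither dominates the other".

s1 weakly dominates s3

Compare s3 to s1 across each opponent action: P1: 2<8, P2: 7<9, P3: 1=1.
s1 is at least as good everywhere and strictly better somewhere (tied at P3), so s1 weakly dominates s3.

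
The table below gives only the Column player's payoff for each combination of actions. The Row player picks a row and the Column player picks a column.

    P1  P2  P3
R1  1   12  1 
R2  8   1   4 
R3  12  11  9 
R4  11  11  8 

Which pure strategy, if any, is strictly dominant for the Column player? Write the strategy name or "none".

P1 fails to dominate P2 at R1 (1<12).
P2 fails to dominate P1 at R2 (1<8).
P3 fails to dominate P1 at R1 (1=1).
No single strategy dominates all the others.

none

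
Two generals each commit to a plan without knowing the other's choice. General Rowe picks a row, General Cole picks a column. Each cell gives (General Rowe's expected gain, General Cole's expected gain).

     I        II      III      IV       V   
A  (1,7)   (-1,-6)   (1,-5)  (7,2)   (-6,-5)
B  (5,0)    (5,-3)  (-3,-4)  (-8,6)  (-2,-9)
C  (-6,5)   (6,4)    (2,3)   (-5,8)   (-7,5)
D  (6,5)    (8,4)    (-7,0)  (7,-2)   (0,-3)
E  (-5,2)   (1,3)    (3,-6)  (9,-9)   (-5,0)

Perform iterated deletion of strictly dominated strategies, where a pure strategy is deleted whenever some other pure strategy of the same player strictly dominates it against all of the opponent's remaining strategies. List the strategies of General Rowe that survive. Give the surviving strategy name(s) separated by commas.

For General Cole, I strictly dominates III on the remaining rows (A: 7>-5, B: 0>-4, C: 5>3, D: 5>0, E: 2>-6); eliminate III.
For General Rowe, D strictly dominates B on the remaining columns (I: 6>5, II: 8>5, IV: 7>-8, V: 0>-2); eliminate B.
For General Rowe, D strictly dominates C on the remaining columns (I: 6>-6, II: 8>6, IV: 7>-5, V: 0>-7); eliminate C.
General Cole's strategy IV is strictly dominated by I (A: 7>2, D: 5>-2, E: 2>-9) and is removed.
For General Rowe, D strictly dominates A on the remaining columns (I: 6>1, II: 8>-1, V: 0>-6); eliminate A.
For General Rowe, D strictly dominates E on the remaining columns (I: 6>-5, II: 8>1, V: 0>-5); eliminate E.
General Cole's strategy II is strictly dominated by I (D: 5>4) and is removed.
Column V is eliminated: I beats it against every remaining row (D: 5>-3).
Among the remaining strategies, none is strictly dominated by another pure strategy of the same player, so the elimination stops.
Surviving strategies — General Rowe: {D}; General Cole: {I}.

D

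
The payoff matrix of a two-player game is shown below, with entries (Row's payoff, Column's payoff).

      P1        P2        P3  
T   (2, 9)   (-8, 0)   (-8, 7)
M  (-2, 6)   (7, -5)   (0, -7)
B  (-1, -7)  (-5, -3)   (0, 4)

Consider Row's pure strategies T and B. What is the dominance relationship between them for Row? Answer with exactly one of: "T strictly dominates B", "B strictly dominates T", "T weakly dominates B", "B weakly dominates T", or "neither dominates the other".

neither dominates the other

T's payoffs vs B's, by Column's action — P1: 2>-1, P2: -8<-5, P3: -8<0.
T does better at P1 but worse at P2, P3; neither strategy dominates the other.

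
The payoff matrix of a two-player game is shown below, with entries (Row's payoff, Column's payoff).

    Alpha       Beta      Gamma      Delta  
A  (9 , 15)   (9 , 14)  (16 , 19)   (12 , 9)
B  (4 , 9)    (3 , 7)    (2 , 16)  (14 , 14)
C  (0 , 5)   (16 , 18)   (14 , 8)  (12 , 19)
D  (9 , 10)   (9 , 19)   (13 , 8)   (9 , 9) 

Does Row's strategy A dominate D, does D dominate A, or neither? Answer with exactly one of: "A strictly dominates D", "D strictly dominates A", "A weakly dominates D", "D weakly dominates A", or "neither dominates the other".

A weakly dominates D

A's payoffs vs D's, by Column's action — Alpha: 9=9, Beta: 9=9, Gamma: 16>13, Delta: 12>9.
A is at least as good everywhere and strictly better somewhere (tied only at Alpha, Beta), so A weakly but not strictly dominates D.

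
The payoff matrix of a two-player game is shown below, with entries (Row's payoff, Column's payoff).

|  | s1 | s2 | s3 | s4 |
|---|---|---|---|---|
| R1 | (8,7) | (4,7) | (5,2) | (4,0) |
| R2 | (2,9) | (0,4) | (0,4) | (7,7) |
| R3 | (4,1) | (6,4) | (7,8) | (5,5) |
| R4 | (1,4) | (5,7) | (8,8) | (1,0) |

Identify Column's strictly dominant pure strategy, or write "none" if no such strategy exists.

none

s1 fails to dominate s2 at R1 (7=7).
s2 fails to dominate s1 at R1 (7=7).
s3 fails to dominate s1 at R1 (2<7).
s4 fails to dominate s1 at R1 (0<7).
No single strategy dominates all the others.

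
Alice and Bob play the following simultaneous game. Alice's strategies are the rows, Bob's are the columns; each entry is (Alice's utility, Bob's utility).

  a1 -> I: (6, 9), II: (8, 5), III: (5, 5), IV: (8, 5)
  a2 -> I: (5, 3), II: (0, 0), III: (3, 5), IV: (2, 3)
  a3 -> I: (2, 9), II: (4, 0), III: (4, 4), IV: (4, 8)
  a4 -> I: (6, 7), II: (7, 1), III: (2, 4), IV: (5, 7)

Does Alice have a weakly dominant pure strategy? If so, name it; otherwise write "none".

a1

a1 vs a2: I: 6>5, II: 8>0, III: 5>3, IV: 8>2.
a1 vs a3: I: 6>2, II: 8>4, III: 5>4, IV: 8>4.
a1 vs a4: I: 6=6, II: 8>7, III: 5>2, IV: 8>5.
a1 is at least as good as every other strategy against every opponent action, so it is weakly dominant.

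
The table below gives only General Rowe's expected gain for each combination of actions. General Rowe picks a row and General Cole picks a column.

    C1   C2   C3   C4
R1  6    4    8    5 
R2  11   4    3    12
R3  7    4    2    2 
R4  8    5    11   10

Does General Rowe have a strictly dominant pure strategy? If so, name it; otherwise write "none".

R1 fails to dominate R2 at C1 (6<11).
R2 fails to dominate R1 at C2 (4=4).
R3 fails to dominate R1 at C2 (4=4).
R4 fails to dominate R2 at C1 (8<11).
No single strategy dominates all the others.

none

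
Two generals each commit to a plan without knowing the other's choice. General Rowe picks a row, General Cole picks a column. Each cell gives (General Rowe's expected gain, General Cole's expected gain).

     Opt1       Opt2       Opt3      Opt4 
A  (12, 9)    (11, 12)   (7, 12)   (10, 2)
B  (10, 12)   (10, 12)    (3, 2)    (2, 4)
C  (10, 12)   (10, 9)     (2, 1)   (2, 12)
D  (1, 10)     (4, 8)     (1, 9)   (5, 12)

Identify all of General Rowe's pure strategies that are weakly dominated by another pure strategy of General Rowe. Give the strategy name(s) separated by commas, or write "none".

A is not dominated — it holds its own against B at Opt1 (12>10); C at Opt1 (12>10); D at Opt1 (12>1).
A weakly dominates B — Opt1: 12>10, Opt2: 11>10, Opt3: 7>3, Opt4: 10>2.
C: dominated, since A does at least as well everywhere (Opt1: 12>10, Opt2: 11>10, Opt3: 7>2, Opt4: 10>2).
A weakly dominates D — Opt1: 12>1, Opt2: 11>4, Opt3: 7>1, Opt4: 10>5.

B, C, D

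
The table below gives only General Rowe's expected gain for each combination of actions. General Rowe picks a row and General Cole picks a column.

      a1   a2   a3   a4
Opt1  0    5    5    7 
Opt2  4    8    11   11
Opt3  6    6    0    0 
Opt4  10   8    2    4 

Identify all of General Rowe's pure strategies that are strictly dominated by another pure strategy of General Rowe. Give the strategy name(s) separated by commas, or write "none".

Opt2 strictly dominates Opt1 — a1: 4>0, a2: 8>5, a3: 11>5, a4: 11>7.
Nothing dominates Opt2: Opt1 at a1 (4>0); Opt3 at a2 (8>6); Opt4 at a2 (8=8).
Opt3: dominated, since Opt4 does at least as well everywhere (a1: 10>6, a2: 8>6, a3: 2>0, a4: 4>0).
Opt4 is not dominated — it holds its own against Opt1 at a1 (10>0); Opt2 at a1 (10>4); Opt3 at a1 (10>6).

Opt1, Opt3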